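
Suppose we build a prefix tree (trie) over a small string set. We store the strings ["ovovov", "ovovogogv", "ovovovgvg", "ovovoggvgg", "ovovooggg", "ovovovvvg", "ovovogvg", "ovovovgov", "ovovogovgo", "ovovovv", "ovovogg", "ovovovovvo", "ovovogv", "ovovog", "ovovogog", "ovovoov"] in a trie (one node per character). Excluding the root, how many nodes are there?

36

Trie structure (* marks end of a word):
(root)
└─ o
   └─ v
      └─ o
         └─ v
            └─ o
               ├─ g *
               │  ├─ g *
               │  │  └─ v
               │  │     └─ g
               │  │        └─ g *
               │  ├─ o
               │  │  ├─ g *
               │  │  │  └─ v *
               │  │  └─ v
               │  │     └─ g
               │  │        └─ o *
               │  └─ v *
               │     └─ g *
               ├─ o
               │  ├─ g
               │  │  └─ g
               │  │     └─ g *
               │  └─ v *
               └─ v *
                  ├─ g
                  │  ├─ o
                  │  │  └─ v *
                  │  └─ v
                  │     └─ g *
                  ├─ o
                  │  └─ v
                  │     └─ v
                  │        └─ o *
                  └─ v *
                     └─ v
                        └─ g *
Counting every labelled node above: 36.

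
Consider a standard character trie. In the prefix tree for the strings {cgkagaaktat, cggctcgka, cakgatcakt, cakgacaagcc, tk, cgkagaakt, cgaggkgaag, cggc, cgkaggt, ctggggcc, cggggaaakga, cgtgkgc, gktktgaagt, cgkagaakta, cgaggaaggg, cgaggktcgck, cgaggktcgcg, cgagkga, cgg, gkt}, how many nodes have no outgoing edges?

15

Leaves are exactly the stored words that no other stored word extends.
Those words: "cakgacaagcc", "cakgatcakt", "cgaggaaggg", "cgaggkgaag", "cgaggktcgcg", "cgaggktcgck", "cgagkga", "cggctcgka", "cggggaaakga", "cgkagaaktat", "cgkaggt", "cgtgkgc", "ctggggcc", "gktktgaagt", "tk"
Leaf count: 15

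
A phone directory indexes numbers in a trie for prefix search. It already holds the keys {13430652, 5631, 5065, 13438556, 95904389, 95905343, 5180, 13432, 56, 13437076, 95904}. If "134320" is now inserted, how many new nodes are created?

"13432" is already a path in the trie; the remaining "0" must be added.
So 6 − 5 = 1 new nodes.

1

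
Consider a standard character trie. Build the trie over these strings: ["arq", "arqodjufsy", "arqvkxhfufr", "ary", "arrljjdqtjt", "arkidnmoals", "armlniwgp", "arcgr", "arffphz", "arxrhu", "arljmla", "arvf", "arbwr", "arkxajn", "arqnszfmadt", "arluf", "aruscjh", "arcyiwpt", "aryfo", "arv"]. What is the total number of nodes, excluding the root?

92

For each word, the new-node count is its length minus the longest prefix already in the trie:
  "arq" → 3 new (a, r, q)
  "arqodjufsy" → prefix "arq" already present; 7 new (o, d, j, u, f, s, y)
  "arqvkxhfufr" → prefix "arq" already present; 8 new (v, k, x, h, f, u, f, r)
  "ary" → prefix "ar" already present; 1 new (y)
  "arrljjdqtjt" → prefix "ar" already present; 9 new (r, l, j, j, d, q, t, j, t)
  "arkidnmoals" → prefix "ar" already present; 9 new (k, i, d, n, m, o, a, l, s)
  "armlniwgp" → prefix "ar" already present; 7 new (m, l, n, i, w, g, p)
  "arcgr" → prefix "ar" already present; 3 new (c, g, r)
  "arffphz" → prefix "ar" already present; 5 new (f, f, p, h, z)
  "arxrhu" → prefix "ar" already present; 4 new (x, r, h, u)
  "arljmla" → prefix "ar" already present; 5 new (l, j, m, l, a)
  "arvf" → prefix "ar" already present; 2 new (v, f)
  "arbwr" → prefix "ar" already present; 3 new (b, w, r)
  "arkxajn" → prefix "ark" already present; 4 new (x, a, j, n)
  "arqnszfmadt" → prefix "arq" already present; 8 new (n, s, z, f, m, a, d, t)
  "arluf" → prefix "arl" already present; 2 new (u, f)
  "aruscjh" → prefix "ar" already present; 5 new (u, s, c, j, h)
  "arcyiwpt" → prefix "arc" already present; 5 new (y, i, w, p, t)
  "aryfo" → prefix "ary" already present; 2 new (f, o)
  "arv" → prefix "arv" already present; 0 new (none)
Total nodes = 3 + 7 + 8 + 1 + 9 + 9 + 7 + 3 + 5 + 4 + 5 + 2 + 3 + 4 + 8 + 2 + 5 + 5 + 2 + 0 = 92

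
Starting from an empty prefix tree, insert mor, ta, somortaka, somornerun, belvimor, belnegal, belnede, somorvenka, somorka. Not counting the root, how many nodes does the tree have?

For each word, the new-node count is its length minus the longest prefix already in the trie:
  "mor" → 3 new (m, o, r)
  "ta" → 2 new (t, a)
  "somortaka" → 9 new (s, o, m, o, r, t, a, k, a)
  "somornerun" → prefix "somor" already present; 5 new (n, e, r, u, n)
  "belvimor" → 8 new (b, e, l, v, i, m, o, r)
  "belnegal" → prefix "bel" already present; 5 new (n, e, g, a, l)
  "belnede" → prefix "belne" already present; 2 new (d, e)
  "somorvenka" → prefix "somor" already present; 5 new (v, e, n, k, a)
  "somorka" → prefix "somor" already present; 2 new (k, a)
Total nodes = 3 + 2 + 9 + 5 + 8 + 5 + 2 + 5 + 2 = 41

41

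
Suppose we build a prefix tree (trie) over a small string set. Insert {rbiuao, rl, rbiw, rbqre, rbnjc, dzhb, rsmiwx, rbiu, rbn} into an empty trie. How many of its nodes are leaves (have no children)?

7

A leaf is a node with no children — equivalently, the end of a word that is not a proper prefix of any other stored word.
Those words: "dzhb", "rbiuao", "rbiw", "rbnjc", "rbqre", "rl", "rsmiwx"
Leaf count: 7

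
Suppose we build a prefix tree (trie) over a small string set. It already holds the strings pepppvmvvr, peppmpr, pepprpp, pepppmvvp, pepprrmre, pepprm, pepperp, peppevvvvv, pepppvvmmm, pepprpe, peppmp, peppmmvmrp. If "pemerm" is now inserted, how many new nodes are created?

4

"pe" is already a path in the trie; the remaining "merm" must be added.
Each of the 4 remaining characters creates one node.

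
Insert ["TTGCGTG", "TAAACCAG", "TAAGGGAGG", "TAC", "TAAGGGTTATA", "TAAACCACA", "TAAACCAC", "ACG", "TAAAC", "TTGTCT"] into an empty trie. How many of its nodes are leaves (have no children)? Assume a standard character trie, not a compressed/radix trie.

8

A leaf is a node with no children — equivalently, the end of a word that is not a proper prefix of any other stored word.
Those words: "ACG", "TAAACCACA", "TAAACCAG", "TAAGGGAGG", "TAAGGGTTATA", "TAC", "TTGCGTG", "TTGTCT"
Leaf count: 8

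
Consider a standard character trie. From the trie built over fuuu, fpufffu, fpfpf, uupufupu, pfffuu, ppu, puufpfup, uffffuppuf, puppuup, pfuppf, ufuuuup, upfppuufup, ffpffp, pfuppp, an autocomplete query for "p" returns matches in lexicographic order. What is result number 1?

pfffuu

DFS of the "p" subtree visits, in order: "pfffuu", "pfuppf", "pfuppp", "ppu", "puppuup", "puufpfup"
The 1st is pfffuu.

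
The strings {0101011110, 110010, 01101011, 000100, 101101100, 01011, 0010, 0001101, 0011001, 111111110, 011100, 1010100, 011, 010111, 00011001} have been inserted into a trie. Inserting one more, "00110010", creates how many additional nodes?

1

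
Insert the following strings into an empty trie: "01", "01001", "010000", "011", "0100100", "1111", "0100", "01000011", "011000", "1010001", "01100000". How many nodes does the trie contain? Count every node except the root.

Trie structure (* marks end of a word):
(root)
├─ 0
│  └─ 1 *
│     ├─ 0
│     │  └─ 0 *
│     │     ├─ 0
│     │     │  └─ 0 *
│     │     │     └─ 1
│     │     │        └─ 1 *
│     │     └─ 1 *
│     │        └─ 0
│     │           └─ 0 *
│     └─ 1 *
│        └─ 0
│           └─ 0
│              └─ 0 *
│                 └─ 0
│                    └─ 0 *
└─ 1
   ├─ 0
   │  └─ 1
   │     └─ 0
   │        └─ 0
   │           └─ 0
   │              └─ 1 *
   └─ 1
      └─ 1
         └─ 1 *
Counting every labelled node above: 27.

27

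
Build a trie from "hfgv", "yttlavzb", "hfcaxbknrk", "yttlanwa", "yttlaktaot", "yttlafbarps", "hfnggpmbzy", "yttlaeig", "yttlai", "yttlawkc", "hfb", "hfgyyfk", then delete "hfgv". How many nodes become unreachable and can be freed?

1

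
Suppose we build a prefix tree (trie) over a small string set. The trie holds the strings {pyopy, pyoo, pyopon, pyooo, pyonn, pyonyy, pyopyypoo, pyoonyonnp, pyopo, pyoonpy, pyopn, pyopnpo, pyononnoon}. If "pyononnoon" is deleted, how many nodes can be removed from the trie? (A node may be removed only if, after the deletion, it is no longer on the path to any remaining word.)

After clearing the end-marker at "pyononnoon", prune upward until reaching a node still needed by another word.
The suffix "onnoon" (6 nodes) is used only by "pyononnoon"; the node for "pyon" still has the child "n", so pruning stops there.
Nodes removed: 6

6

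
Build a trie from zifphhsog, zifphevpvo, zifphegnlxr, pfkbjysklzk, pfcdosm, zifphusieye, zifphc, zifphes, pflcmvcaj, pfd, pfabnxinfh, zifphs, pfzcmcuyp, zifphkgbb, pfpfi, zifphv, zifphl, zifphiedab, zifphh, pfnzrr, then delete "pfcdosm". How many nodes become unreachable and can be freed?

Walk "pfcdosm" from the leaf back toward the root, removing each node that no remaining word uses.
The suffix "cdosm" (5 nodes) is used only by "pfcdosm"; the node for "pf" still has the child "k", so pruning stops there.
Nodes removed: 5

5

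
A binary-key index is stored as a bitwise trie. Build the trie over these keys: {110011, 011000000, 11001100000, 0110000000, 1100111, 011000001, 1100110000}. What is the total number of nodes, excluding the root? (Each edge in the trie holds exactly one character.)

23

Insert word by word; a character creates a node only if that edge doesn't already exist:
  "110011" → 6 new (1, 1, 0, 0, 1, 1)
  "011000000" → 9 new (0, 1, 1, 0, 0, 0, 0, 0, 0)
  "11001100000" → prefix "110011" already present; 5 new (0, 0, 0, 0, 0)
  "0110000000" → prefix "011000000" already present; 1 new (0)
  "1100111" → prefix "110011" already present; 1 new (1)
  "011000001" → prefix "01100000" already present; 1 new (1)
  "1100110000" → prefix "1100110000" already present; 0 new (none)
Total nodes = 6 + 9 + 5 + 1 + 1 + 1 + 0 = 23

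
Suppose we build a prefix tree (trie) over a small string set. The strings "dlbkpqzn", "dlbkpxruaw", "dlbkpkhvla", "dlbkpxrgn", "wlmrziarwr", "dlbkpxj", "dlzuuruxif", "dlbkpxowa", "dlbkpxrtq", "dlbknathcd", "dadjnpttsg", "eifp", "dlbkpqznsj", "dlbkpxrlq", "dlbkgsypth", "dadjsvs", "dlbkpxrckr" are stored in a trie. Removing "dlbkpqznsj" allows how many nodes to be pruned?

2

Walk "dlbkpqznsj" from the leaf back toward the root, removing each node that no remaining word uses.
The suffix "sj" (2 nodes) is used only by "dlbkpqznsj"; "dlbkpqzn" is itself a stored word, so pruning stops there.
Nodes removed: 2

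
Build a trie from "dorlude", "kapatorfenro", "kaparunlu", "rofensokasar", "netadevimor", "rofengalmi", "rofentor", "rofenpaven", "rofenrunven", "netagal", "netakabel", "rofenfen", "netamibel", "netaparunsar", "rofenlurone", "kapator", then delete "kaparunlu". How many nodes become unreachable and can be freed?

5

Walk "kaparunlu" from the leaf back toward the root, removing each node that no remaining word uses.
The suffix "runlu" (5 nodes) is used only by "kaparunlu"; the node for "kapa" still has the child "t", so pruning stops there.
Nodes removed: 5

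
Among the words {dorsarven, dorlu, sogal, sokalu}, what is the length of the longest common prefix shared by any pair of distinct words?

3

The deepest shared node is where two words last agree before diverging.
e.g. "dorlu" and "dorsarven" share the prefix "dor" of length 3; no pair shares a longer one.
Longest shared-prefix length: 3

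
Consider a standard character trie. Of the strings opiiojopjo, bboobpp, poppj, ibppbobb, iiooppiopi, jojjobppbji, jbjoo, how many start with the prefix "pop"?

Filter for entries beginning with "pop":
Words under "pop": poppj
Count: 1

1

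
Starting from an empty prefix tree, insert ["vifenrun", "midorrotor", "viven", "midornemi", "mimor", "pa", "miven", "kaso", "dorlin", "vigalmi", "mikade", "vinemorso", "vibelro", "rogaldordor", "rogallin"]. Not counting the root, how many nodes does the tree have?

78

For each word, the new-node count is its length minus the longest prefix already in the trie:
  "vifenrun" → 8 new (v, i, f, e, n, r, u, n)
  "midorrotor" → 10 new (m, i, d, o, r, r, o, t, o, r)
  "viven" → prefix "vi" already present; 3 new (v, e, n)
  "midornemi" → prefix "midor" already present; 4 new (n, e, m, i)
  "mimor" → prefix "mi" already present; 3 new (m, o, r)
  "pa" → 2 new (p, a)
  "miven" → prefix "mi" already present; 3 new (v, e, n)
  "kaso" → 4 new (k, a, s, o)
  "dorlin" → 6 new (d, o, r, l, i, n)
  "vigalmi" → prefix "vi" already present; 5 new (g, a, l, m, i)
  "mikade" → prefix "mi" already present; 4 new (k, a, d, e)
  "vinemorso" → prefix "vi" already present; 7 new (n, e, m, o, r, s, o)
  "vibelro" → prefix "vi" already present; 5 new (b, e, l, r, o)
  "rogaldordor" → 11 new (r, o, g, a, l, d, o, r, d, o, r)
  "rogallin" → prefix "rogal" already present; 3 new (l, i, n)
Total nodes = 8 + 10 + 3 + 4 + 3 + 2 + 3 + 4 + 6 + 5 + 4 + 7 + 5 + 11 + 3 = 78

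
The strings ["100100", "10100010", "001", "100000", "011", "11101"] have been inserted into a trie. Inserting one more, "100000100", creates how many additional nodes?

The longest prefix of "100000100" already in the trie is "100000" (length 6).
New nodes needed: |"100000100"| − 6 = 9 − 6 = 3.

3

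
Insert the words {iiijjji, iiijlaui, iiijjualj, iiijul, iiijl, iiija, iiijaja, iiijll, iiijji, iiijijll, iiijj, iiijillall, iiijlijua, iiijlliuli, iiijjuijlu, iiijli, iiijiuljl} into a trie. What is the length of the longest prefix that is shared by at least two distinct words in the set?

6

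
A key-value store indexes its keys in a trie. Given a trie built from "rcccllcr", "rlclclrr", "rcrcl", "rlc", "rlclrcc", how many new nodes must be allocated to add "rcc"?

0

Every character of "rcc" already lies on an existing path (it is a prefix of some stored word).
No new nodes are needed: 0.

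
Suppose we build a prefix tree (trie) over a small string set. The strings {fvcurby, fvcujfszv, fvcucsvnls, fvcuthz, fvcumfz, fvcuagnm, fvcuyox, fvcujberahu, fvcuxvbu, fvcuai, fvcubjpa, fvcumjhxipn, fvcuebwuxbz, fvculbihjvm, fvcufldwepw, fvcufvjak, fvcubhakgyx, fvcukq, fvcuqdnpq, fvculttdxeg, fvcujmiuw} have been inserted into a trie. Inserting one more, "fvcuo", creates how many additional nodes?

1

Walking "fvcuo" from the root, the first 4 characters ("fvcu") follow existing edges; "o" is the first miss.
Each of the 1 remaining characters creates one node.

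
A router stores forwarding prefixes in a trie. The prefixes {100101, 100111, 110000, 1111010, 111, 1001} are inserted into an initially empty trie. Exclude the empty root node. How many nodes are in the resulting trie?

18

Trie structure (* marks end of a word):
(root)
└─ 1
   ├─ 0
   │  └─ 0
   │     └─ 1 *
   │        ├─ 0
   │        │  └─ 1 *
   │        └─ 1
   │           └─ 1 *
   └─ 1
      ├─ 0
      │  └─ 0
      │     └─ 0
      │        └─ 0 *
      └─ 1 *
         └─ 1
            └─ 0
               └─ 1
                  └─ 0 *
Counting every labelled node above: 18.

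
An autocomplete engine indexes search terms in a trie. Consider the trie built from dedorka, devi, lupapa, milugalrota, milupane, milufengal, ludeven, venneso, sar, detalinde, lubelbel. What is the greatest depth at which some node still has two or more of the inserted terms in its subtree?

4

Look for the deepest trie node that still has at least two words in its subtree.
"milufengal" and "milugalrota" agree on "milu" (4 characters) before diverging; nothing deeper is shared.
Longest shared-prefix length: 4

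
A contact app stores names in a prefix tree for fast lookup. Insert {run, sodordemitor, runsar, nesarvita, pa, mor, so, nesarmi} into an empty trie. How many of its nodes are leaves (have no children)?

A leaf is a node with no children — equivalently, the end of a word that is not a proper prefix of any other stored word.
Those words: "mor", "nesarmi", "nesarvita", "pa", "runsar", "sodordemitor"
Leaf count: 6

6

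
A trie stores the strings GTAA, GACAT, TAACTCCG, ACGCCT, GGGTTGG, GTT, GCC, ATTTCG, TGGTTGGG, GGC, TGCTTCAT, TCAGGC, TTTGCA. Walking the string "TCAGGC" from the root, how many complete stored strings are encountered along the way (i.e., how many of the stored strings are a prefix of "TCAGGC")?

1

Walk "TCAGGC" from the root; an end-of-word marker is hit whenever a stored word is a prefix of "TCAGGC".
Prefixes of the query that are stored words: "TCAGGC"
Count: 1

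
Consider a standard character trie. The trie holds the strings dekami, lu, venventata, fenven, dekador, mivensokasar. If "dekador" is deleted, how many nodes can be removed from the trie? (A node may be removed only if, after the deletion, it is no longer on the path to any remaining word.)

3

A node on "dekador"'s path can go only if nothing else ends at it or branches off below it.
The suffix "dor" (3 nodes) is used only by "dekador"; the node for "deka" still has the child "m", so pruning stops there.
Nodes removed: 3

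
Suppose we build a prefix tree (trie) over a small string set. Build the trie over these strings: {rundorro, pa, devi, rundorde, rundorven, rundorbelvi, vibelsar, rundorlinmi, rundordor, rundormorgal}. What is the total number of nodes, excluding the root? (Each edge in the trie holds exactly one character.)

Count nodes per top-level branch (shared prefixes stored once):
  'd'-branch (devi): 4 nodes
  'p'-branch (pa): 2 nodes
  'r'-branch (rundorbelvi, rundorde, rundordor, rundorlinmi, rundormorgal, rundorro, rundorven): 31 nodes
  'v'-branch (vibelsar): 8 nodes
Sum: 45

45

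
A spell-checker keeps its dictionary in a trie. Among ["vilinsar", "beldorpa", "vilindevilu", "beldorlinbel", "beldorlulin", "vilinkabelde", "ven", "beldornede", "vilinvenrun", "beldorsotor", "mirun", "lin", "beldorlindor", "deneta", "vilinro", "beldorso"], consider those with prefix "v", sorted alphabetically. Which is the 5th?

vilinsar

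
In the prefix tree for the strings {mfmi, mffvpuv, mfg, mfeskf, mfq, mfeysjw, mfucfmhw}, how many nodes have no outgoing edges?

7

Leaves are exactly the stored words that no other stored word extends.
Those words: "mfeskf", "mfeysjw", "mffvpuv", "mfg", "mfmi", "mfq", "mfucfmhw"
Leaf count: 7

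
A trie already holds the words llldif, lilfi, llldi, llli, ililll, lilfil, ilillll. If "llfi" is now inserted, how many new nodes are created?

2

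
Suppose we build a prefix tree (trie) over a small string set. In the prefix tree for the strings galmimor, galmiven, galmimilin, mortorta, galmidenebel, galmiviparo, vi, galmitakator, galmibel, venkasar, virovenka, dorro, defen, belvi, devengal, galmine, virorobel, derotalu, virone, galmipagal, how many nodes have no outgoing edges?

Leaves are exactly the stored words that no other stored word extends.
Those words: "belvi", "defen", "derotalu", "devengal", "dorro", "galmibel", "galmidenebel", "galmimilin", "galmimor", "galmine", "galmipagal", "galmitakator", "galmiven", "galmiviparo", "mortorta", "venkasar", "virone", "virorobel", "virovenka"
Leaf count: 19

19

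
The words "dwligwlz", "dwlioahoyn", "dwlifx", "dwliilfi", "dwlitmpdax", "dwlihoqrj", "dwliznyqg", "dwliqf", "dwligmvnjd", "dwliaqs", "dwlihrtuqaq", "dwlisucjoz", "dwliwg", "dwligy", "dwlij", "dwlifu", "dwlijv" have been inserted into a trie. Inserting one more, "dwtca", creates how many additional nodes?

The longest prefix of "dwtca" already in the trie is "dw" (length 2).
New nodes needed: |"dwtca"| − 2 = 5 − 2 = 3.

3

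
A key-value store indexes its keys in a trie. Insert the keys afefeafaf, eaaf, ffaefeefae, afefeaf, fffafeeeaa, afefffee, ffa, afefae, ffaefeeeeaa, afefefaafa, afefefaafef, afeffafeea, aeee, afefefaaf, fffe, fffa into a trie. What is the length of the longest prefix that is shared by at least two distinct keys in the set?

9

Equivalently: take the maximum, over all pairs, of their longest common prefix length.
e.g. "afefefaaf" and "afefefaafa" share the prefix "afefefaaf" of length 9; no pair shares a longer one.
Longest shared-prefix length: 9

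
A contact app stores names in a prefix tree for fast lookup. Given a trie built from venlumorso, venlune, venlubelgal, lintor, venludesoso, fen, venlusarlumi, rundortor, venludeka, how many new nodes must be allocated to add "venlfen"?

3

Walking "venlfen" from the root, the first 4 characters ("venl") follow existing edges; "f" is the first miss.
So 7 − 4 = 3 new nodes.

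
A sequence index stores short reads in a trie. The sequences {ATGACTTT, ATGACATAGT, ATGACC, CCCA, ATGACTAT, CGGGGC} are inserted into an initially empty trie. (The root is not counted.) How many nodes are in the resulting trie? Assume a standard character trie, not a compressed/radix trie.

Count nodes per top-level branch (shared prefixes stored once):
  'A'-branch (ATGACATAGT, ATGACC, ATGACTAT, ATGACTTT): 16 nodes
  'C'-branch (CCCA, CGGGGC): 9 nodes
Sum: 25

25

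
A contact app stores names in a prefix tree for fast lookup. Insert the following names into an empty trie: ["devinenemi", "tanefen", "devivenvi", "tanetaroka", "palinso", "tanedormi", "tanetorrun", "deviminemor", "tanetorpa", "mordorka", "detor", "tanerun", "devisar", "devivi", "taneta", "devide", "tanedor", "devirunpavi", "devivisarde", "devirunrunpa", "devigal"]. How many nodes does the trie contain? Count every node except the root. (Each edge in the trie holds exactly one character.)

Insert word by word; a character creates a node only if that edge doesn't already exist:
  "devinenemi" → 10 new (d, e, v, i, n, e, n, e, m, i)
  "tanefen" → 7 new (t, a, n, e, f, e, n)
  "devivenvi" → prefix "devi" already present; 5 new (v, e, n, v, i)
  "tanetaroka" → prefix "tane" already present; 6 new (t, a, r, o, k, a)
  "palinso" → 7 new (p, a, l, i, n, s, o)
  "tanedormi" → prefix "tane" already present; 5 new (d, o, r, m, i)
  "tanetorrun" → prefix "tanet" already present; 5 new (o, r, r, u, n)
  "deviminemor" → prefix "devi" already present; 7 new (m, i, n, e, m, o, r)
  "tanetorpa" → prefix "tanetor" already present; 2 new (p, a)
  "mordorka" → 8 new (m, o, r, d, o, r, k, a)
  "detor" → prefix "de" already present; 3 new (t, o, r)
  "tanerun" → prefix "tane" already present; 3 new (r, u, n)
  "devisar" → prefix "devi" already present; 3 new (s, a, r)
  "devivi" → prefix "deviv" already present; 1 new (i)
  "taneta" → prefix "taneta" already present; 0 new (none)
  "devide" → prefix "devi" already present; 2 new (d, e)
  "tanedor" → prefix "tanedor" already present; 0 new (none)
  "devirunpavi" → prefix "devi" already present; 7 new (r, u, n, p, a, v, i)
  "devivisarde" → prefix "devivi" already present; 5 new (s, a, r, d, e)
  "devirunrunpa" → prefix "devirun" already present; 5 new (r, u, n, p, a)
  "devigal" → prefix "devi" already present; 3 new (g, a, l)
Total nodes = 10 + 7 + 5 + 6 + 7 + 5 + 5 + 7 + 2 + 8 + 3 + 3 + 3 + 1 + 0 + 2 + 0 + 7 + 5 + 5 + 3 = 94

94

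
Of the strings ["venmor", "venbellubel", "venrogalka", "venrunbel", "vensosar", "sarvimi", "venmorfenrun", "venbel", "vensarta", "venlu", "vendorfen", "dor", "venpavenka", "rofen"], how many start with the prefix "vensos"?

Traverse to the node for "vensos", then collect every word in that subtree.
Matches: "vensosar"
Count: 1

1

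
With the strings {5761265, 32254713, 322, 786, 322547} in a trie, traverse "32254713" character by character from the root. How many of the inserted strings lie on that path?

Check each prefix of "32254713" against the stored set — each match is an end-marker on the path.
Prefixes of the query that are stored words: "322", "322547", "32254713"
Count: 3

3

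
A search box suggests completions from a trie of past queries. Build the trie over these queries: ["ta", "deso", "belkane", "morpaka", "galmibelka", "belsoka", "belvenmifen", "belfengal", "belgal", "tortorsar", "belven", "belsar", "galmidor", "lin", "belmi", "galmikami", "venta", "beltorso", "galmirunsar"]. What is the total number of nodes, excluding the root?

89

Count nodes per top-level branch (shared prefixes stored once):
  'b'-branch (belfengal, belgal, belkane, belmi, belsar, belsoka, beltorso, belven, belvenmifen): 37 nodes
  'd'-branch (deso): 4 nodes
  'g'-branch (galmibelka, galmidor, galmikami, galmirunsar): 23 nodes
  'l'-branch (lin): 3 nodes
  'm'-branch (morpaka): 7 nodes
  't'-branch (ta, tortorsar): 10 nodes
  'v'-branch (venta): 5 nodes
Sum: 89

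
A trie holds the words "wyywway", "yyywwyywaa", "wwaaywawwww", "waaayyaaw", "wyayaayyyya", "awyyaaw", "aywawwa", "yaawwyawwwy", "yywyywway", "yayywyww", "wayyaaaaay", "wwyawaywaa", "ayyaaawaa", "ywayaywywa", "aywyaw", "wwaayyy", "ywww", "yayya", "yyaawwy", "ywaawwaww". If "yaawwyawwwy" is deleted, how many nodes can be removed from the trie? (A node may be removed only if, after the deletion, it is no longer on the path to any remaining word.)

A node on "yaawwyawwwy"'s path can go only if nothing else ends at it or branches off below it.
The suffix "awwyawwwy" (9 nodes) is used only by "yaawwyawwwy"; the node for "ya" still has the child "y", so pruning stops there.
Nodes removed: 9

9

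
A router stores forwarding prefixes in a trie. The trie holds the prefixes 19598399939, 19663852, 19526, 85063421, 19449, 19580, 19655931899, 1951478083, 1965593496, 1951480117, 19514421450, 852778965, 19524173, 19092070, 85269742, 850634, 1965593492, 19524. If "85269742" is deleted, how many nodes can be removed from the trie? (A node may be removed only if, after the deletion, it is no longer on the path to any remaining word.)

5

Walk "85269742" from the leaf back toward the root, removing each node that no remaining word uses.
The suffix "69742" (5 nodes) is used only by "85269742"; the node for "852" still has the child "7", so pruning stops there.
Nodes removed: 5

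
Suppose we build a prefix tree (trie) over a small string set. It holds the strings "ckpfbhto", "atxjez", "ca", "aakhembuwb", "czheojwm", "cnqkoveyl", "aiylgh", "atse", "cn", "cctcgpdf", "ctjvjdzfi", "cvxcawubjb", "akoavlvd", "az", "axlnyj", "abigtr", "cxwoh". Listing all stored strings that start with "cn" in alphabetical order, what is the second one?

Filter for "cn…" and sort: "cn", "cnqkoveyl"
Position 2: cnqkoveyl

cnqkoveyl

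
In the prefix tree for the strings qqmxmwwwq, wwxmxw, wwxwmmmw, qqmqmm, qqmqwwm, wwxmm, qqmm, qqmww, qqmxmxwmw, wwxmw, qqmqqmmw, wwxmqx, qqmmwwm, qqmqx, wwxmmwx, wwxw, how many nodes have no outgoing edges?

13

A leaf is a node with no children — equivalently, the end of a word that is not a proper prefix of any other stored word.
Those words: "qqmmwwm", "qqmqmm", "qqmqqmmw", "qqmqwwm", "qqmqx", "qqmww", "qqmxmwwwq", "qqmxmxwmw", "wwxmmwx", "wwxmqx", "wwxmw", "wwxmxw", "wwxwmmmw"
Leaf count: 13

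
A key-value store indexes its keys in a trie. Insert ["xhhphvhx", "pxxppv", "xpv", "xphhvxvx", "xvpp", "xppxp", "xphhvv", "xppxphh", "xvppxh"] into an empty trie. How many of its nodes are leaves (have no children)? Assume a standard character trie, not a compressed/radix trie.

7

A leaf is a node with no children — equivalently, the end of a word that is not a proper prefix of any other stored word.
Those words: "pxxppv", "xhhphvhx", "xphhvv", "xphhvxvx", "xppxphh", "xpv", "xvppxh"
Leaf count: 7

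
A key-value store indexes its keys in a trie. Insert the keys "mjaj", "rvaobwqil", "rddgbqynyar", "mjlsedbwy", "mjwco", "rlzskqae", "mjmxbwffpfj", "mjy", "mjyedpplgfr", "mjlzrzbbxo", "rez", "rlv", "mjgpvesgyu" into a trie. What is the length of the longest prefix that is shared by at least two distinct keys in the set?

The deepest shared node is where two words last agree before diverging.
"mjlsedbwy" and "mjlzrzbbxo" agree on "mjl" (3 characters) before diverging; nothing deeper is shared.
Longest shared-prefix length: 3

3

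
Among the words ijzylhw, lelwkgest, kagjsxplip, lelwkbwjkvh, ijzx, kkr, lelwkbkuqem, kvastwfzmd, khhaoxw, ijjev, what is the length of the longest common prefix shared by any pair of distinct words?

6

Look for the deepest trie node that still has at least two words in its subtree.
e.g. "lelwkbkuqem" and "lelwkbwjkvh" share the prefix "lelwkb" of length 6; no pair shares a longer one.
Longest shared-prefix length: 6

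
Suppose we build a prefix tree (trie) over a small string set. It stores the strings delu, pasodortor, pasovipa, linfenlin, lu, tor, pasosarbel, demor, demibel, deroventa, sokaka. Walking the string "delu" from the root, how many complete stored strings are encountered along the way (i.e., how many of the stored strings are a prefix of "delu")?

Check each prefix of "delu" against the stored set — each match is an end-marker on the path.
Prefixes of the query that are stored words: "delu"
Count: 1

1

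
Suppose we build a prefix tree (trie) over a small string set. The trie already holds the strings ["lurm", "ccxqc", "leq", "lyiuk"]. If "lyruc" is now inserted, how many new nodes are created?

3

Walking "lyruc" from the root, the first 2 characters ("ly") follow existing edges; "r" is the first miss.
Each of the 3 remaining characters creates one node.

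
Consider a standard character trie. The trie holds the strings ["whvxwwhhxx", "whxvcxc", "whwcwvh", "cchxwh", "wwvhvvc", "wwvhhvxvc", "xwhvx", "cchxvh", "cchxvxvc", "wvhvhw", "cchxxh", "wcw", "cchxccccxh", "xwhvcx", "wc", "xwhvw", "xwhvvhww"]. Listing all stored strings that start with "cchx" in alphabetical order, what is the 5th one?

cchxxh

Filter for "cchx…" and sort: "cchxccccxh", "cchxvh", "cchxvxvc", "cchxwh", "cchxxh"
Position 5: cchxxh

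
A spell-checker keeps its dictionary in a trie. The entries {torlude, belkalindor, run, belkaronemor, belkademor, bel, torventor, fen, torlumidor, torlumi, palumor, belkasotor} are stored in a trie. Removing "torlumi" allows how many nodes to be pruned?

Walk "torlumi" from the leaf back toward the root, removing each node that no remaining word uses.
Every node on "torlumi" is still needed (e.g. by "torlumidor"), so nothing is freed.
Nodes removed: 0

0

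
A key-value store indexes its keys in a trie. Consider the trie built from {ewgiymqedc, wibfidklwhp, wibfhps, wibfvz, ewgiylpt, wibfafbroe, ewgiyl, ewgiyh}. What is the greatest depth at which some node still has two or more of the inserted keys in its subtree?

The deepest shared node is where two words last agree before diverging.
e.g. "ewgiyl" and "ewgiylpt" share the prefix "ewgiyl" of length 6; no pair shares a longer one.
Longest shared-prefix length: 6

6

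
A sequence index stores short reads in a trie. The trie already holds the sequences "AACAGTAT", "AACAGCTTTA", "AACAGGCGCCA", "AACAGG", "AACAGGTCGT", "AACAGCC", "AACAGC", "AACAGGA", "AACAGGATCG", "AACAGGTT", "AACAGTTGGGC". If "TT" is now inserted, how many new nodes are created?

2

No existing word starts with "T", so every character of "TT" needs a new node.
2 − 0 = 2 new nodes.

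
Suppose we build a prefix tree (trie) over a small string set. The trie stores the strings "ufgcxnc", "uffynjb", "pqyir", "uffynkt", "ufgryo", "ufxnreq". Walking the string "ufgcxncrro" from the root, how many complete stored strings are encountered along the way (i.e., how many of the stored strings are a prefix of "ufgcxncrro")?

Traverse "ufgcxncrro" character by character; count nodes along the way that are marked as word ends.
Prefixes of the query that are stored words: "ufgcxnc"
Count: 1

1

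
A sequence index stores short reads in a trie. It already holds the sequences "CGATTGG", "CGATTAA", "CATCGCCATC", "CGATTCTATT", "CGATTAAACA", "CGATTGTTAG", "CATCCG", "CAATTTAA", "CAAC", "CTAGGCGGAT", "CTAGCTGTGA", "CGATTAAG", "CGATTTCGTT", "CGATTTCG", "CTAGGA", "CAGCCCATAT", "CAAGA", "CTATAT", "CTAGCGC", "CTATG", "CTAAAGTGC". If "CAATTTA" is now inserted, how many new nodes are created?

Every character of "CAATTTA" already lies on an existing path (it is a prefix of some stored word).
No new nodes are needed: 0.

0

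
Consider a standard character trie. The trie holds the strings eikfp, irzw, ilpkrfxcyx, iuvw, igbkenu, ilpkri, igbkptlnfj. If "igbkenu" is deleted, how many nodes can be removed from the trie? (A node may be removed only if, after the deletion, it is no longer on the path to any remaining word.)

Walk "igbkenu" from the leaf back toward the root, removing each node that no remaining word uses.
The suffix "enu" (3 nodes) is used only by "igbkenu"; the node for "igbk" still has the child "p", so pruning stops there.
Nodes removed: 3

3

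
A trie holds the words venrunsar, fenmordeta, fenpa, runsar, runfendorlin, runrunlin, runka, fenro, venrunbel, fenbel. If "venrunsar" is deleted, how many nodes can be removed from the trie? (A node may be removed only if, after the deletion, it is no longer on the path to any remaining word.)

3

Walk "venrunsar" from the leaf back toward the root, removing each node that no remaining word uses.
The suffix "sar" (3 nodes) is used only by "venrunsar"; the node for "venrun" still has the child "b", so pruning stops there.
Nodes removed: 3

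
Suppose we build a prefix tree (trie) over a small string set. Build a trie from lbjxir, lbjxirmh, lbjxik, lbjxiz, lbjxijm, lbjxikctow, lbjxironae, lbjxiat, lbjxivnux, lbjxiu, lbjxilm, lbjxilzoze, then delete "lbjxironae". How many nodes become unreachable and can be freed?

4

Walk "lbjxironae" from the leaf back toward the root, removing each node that no remaining word uses.
The suffix "onae" (4 nodes) is used only by "lbjxironae"; the node for "lbjxir" still has the child "m", so pruning stops there.
Nodes removed: 4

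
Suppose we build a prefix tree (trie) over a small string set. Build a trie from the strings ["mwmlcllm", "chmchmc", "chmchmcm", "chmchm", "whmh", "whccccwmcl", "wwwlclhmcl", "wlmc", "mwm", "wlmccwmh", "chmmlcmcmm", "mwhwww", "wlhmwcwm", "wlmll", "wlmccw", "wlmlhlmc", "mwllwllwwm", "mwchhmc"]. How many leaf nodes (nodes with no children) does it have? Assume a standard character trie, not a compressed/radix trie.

13

Leaves are exactly the stored words that no other stored word extends.
Those words: "chmchmcm", "chmmlcmcmm", "mwchhmc", "mwhwww", "mwllwllwwm", "mwmlcllm", "whccccwmcl", "whmh", "wlhmwcwm", "wlmccwmh", "wlmlhlmc", "wlmll", "wwwlclhmcl"
Leaf count: 13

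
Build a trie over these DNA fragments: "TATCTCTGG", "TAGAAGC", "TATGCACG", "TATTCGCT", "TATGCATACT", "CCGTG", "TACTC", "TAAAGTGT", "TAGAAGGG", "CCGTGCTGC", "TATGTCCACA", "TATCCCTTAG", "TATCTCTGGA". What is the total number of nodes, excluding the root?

Trace insertions, counting only characters that open a new branch:
  "TATCTCTGG" → 9 new (T, A, T, C, T, C, T, G, G)
  "TAGAAGC" → prefix "TA" already present; 5 new (G, A, A, G, C)
  "TATGCACG" → prefix "TAT" already present; 5 new (G, C, A, C, G)
  "TATTCGCT" → prefix "TAT" already present; 5 new (T, C, G, C, T)
  "TATGCATACT" → prefix "TATGCA" already present; 4 new (T, A, C, T)
  "CCGTG" → 5 new (C, C, G, T, G)
  "TACTC" → prefix "TA" already present; 3 new (C, T, C)
  "TAAAGTGT" → prefix "TA" already present; 6 new (A, A, G, T, G, T)
  "TAGAAGGG" → prefix "TAGAAG" already present; 2 new (G, G)
  "CCGTGCTGC" → prefix "CCGTG" already present; 4 new (C, T, G, C)
  "TATGTCCACA" → prefix "TATG" already present; 6 new (T, C, C, A, C, A)
  "TATCCCTTAG" → prefix "TATC" already present; 6 new (C, C, T, T, A, G)
  "TATCTCTGGA" → prefix "TATCTCTGG" already present; 1 new (A)
Total nodes = 9 + 5 + 5 + 5 + 4 + 5 + 3 + 6 + 2 + 4 + 6 + 6 + 1 = 61

61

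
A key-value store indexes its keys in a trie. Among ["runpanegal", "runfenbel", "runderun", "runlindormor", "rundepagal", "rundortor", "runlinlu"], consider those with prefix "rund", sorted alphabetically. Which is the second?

DFS of the "rund" subtree visits, in order: "rundepagal", "runderun", "rundortor"
Position 2: runderun

runderun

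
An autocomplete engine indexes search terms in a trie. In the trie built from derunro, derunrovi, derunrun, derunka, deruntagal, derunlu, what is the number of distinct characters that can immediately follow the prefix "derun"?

4

Walk "derun" from the root, arriving at one node.
Characters that immediately follow "derun" among the stored strings: {k, l, r, t}.
That node has 4 child edges.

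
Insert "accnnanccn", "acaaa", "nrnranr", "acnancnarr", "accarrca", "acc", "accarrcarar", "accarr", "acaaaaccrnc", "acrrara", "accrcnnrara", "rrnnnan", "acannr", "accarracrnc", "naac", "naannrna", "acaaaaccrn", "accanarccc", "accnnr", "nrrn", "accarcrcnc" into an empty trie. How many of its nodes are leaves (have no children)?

16

Leaves are exactly the stored words that no other stored word extends.
Those words: "acaaaaccrnc", "acannr", "accanarccc", "accarcrcnc", "accarracrnc", "accarrcarar", "accnnanccn", "accnnr", "accrcnnrara", "acnancnarr", "acrrara", "naac", "naannrna", "nrnranr", "nrrn", "rrnnnan"
Leaf count: 16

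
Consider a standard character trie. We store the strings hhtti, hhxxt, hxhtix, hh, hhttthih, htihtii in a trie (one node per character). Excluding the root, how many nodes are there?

For each word, the new-node count is its length minus the longest prefix already in the trie:
  "hhtti" → 5 new (h, h, t, t, i)
  "hhxxt" → prefix "hh" already present; 3 new (x, x, t)
  "hxhtix" → prefix "h" already present; 5 new (x, h, t, i, x)
  "hh" → prefix "hh" already present; 0 new (none)
  "hhttthih" → prefix "hhtt" already present; 4 new (t, h, i, h)
  "htihtii" → prefix "h" already present; 6 new (t, i, h, t, i, i)
Total nodes = 5 + 3 + 5 + 0 + 4 + 6 = 23

23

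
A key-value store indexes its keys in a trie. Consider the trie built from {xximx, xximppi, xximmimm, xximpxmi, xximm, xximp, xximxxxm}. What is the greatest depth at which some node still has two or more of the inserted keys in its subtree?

Equivalently: take the maximum, over all pairs, of their longest common prefix length.
e.g. "xximm" and "xximmimm" share the prefix "xximm" of length 5; no pair shares a longer one.
Longest shared-prefix length: 5

5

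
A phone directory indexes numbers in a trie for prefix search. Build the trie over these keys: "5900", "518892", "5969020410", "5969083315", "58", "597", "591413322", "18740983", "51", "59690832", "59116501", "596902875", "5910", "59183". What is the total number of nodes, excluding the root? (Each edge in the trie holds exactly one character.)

Insert word by word; a character creates a node only if that edge doesn't already exist:
  "5900" → 4 new (5, 9, 0, 0)
  "518892" → prefix "5" already present; 5 new (1, 8, 8, 9, 2)
  "5969020410" → prefix "59" already present; 8 new (6, 9, 0, 2, 0, 4, 1, 0)
  "5969083315" → prefix "59690" already present; 5 new (8, 3, 3, 1, 5)
  "58" → prefix "5" already present; 1 new (8)
  "597" → prefix "59" already present; 1 new (7)
  "591413322" → prefix "59" already present; 7 new (1, 4, 1, 3, 3, 2, 2)
  "18740983" → 8 new (1, 8, 7, 4, 0, 9, 8, 3)
  "51" → prefix "51" already present; 0 new (none)
  "59690832" → prefix "5969083" already present; 1 new (2)
  "59116501" → prefix "591" already present; 5 new (1, 6, 5, 0, 1)
  "596902875" → prefix "596902" already present; 3 new (8, 7, 5)
  "5910" → prefix "591" already present; 1 new (0)
  "59183" → prefix "591" already present; 2 new (8, 3)
Total nodes = 4 + 5 + 8 + 5 + 1 + 1 + 7 + 8 + 0 + 1 + 5 + 3 + 1 + 2 = 51

51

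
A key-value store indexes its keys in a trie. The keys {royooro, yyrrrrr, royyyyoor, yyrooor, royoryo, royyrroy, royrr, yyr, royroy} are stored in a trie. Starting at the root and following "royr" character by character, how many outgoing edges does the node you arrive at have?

2

Follow the path "royr" to its node, then look at its outgoing edges.
Distinct next characters after "royr": o, r.
That node has 2 child edges.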